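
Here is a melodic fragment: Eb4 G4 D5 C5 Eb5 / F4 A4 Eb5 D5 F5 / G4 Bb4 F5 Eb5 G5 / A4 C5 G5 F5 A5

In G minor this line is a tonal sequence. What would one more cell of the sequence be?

Taking 5-note groups, the heads are Eb4, F4, G4, A4: the pattern moves up a 2nd.
Statement 5 starts on Bb4 and keeps the same diatonic contour: Bb4 D5 A5 G5 Bb5.

Bb4 D5 A5 G5 Bb5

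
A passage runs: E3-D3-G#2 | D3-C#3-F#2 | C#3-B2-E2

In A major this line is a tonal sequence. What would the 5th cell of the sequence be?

A2 G#2 C#2

The 3-note cells begin on E3, D3, C#3 — each down a 2nd from the last.
Continuing the starts: B2 → A2.
So cell 5 is A2 G#2 C#2.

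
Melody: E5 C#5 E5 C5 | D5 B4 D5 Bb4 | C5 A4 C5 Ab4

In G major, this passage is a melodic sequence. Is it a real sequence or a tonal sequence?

Each cell has the same semitone pattern (-3, 3, -4) — intervals are preserved exactly.
And C#5 lies outside G major, so the sequence is real rather than tonal.

real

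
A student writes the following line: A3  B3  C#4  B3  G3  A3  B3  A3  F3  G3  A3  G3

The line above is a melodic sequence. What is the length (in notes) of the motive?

12 notes total. Splitting into 3 groups of 4:
A3 B3 C#4 B3 | G3 A3 B3 A3 | F3 G3 A3 G3
That's a consistent down a 2nd shift per cell, and no other grouping gives one.

4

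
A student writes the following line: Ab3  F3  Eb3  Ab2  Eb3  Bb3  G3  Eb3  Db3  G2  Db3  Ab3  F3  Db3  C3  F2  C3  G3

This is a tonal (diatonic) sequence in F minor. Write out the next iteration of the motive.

Eb3 C3 Bb2 Eb2 Bb2 F3

The 6-note cells begin on Ab3, G3, F3 — each down a 2nd from the last.
So cell 4 is Eb3 C3 Bb2 Eb2 Bb2 F3.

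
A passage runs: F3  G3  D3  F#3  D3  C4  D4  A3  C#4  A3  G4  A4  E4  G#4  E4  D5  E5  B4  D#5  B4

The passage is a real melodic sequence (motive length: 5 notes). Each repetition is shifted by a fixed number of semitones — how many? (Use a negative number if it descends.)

Unit = 5 notes; the statements start on F3, C4, G4, D5, moving up a 5th each time.
F3→C4 is 60 − 53 = 7 semitones.

7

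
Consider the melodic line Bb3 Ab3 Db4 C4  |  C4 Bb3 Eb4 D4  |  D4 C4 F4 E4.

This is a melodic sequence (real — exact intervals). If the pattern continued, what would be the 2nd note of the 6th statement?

The unit is 4 notes. Position-2 pitches of the 3 shown cells: Ab3, Bb3, C4.
Carrying that up a 2nd forward: D4 → E4 → F#4.

F#4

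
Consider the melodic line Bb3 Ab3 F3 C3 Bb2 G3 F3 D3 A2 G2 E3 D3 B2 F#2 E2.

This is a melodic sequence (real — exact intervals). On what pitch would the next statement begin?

C#3

The 5-note cells begin on Bb3, G3, E3 — each down a 3rd from the last.
The next head, down a 3rd from E3, is C#3.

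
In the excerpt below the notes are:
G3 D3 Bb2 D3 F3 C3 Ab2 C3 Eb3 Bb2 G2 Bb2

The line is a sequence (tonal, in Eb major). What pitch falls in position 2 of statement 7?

Eb2

With 4-note cells, note 2 of each statement runs D3, C3, Bb2.
Carrying that down a 2nd forward: Ab2 → G2 → F2 → Eb2.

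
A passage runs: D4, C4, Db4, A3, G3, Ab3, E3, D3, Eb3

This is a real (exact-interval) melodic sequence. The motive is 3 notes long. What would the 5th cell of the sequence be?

F#2 E2 F2

With a 3-note motive the entries are D4, A3, E3, each down a 4th from the previous.
Extending down a 4th: B2 → F#2.
So cell 5 is F#2 E2 F2.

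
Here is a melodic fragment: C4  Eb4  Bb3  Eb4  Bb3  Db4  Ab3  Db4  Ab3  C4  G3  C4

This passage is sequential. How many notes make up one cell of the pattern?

4

Try groups of 4 (3 cells in 12 notes):
C4 Eb4 Bb3 Eb4 | Bb3 Db4 Ab3 Db4 | Ab3 C4 G3 C4
That's a consistent down a 2nd shift per cell, and no other grouping gives one.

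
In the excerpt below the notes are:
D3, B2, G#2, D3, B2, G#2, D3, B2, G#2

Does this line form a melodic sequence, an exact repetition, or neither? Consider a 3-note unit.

repetition

Each 3-note cell is identical (D3 B2 G#2), restated at the same pitch.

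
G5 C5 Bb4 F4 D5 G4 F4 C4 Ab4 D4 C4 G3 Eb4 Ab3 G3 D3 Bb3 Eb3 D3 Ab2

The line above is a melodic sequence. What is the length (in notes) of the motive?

4

20 notes total. Splitting into 5 groups of 4:
G5 C5 Bb4 F4 | D5 G4 F4 C4 | Ab4 D4 C4 G3 | Eb4 Ab3 G3 D3 | Bb3 Eb3 D3 Ab2
Every group is a transposition down a 4th of the one before; no shorter unit works.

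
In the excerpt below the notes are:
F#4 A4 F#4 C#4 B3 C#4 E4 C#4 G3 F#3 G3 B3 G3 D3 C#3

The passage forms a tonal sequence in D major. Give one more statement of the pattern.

D3 F#3 D3 A2 G2

Unit = 5 notes; the statements start on F#4, C#4, G3, moving down a 4th each time.
Statement 4 starts on D3 and keeps the same diatonic contour: D3 F#3 D3 A2 G2.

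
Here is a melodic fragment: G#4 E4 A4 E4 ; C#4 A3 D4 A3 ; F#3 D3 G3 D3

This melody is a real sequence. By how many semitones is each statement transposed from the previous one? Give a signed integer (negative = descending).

With a 4-note motive the entries are G#4, C#4, F#3, each down a 5th from the previous.
G#4→C#4 is 61 − 68 = -7 semitones.

-7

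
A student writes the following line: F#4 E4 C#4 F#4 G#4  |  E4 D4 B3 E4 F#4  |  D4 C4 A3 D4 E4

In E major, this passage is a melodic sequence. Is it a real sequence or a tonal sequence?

Each cell has the same semitone pattern (-2, -3, 5, 2) — intervals are preserved exactly.
And D4 lies outside E major, so the sequence is real rather than tonal.

real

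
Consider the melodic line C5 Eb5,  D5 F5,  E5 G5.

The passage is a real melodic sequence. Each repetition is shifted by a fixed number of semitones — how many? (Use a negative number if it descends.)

Unit = 2 notes; the statements start on C5, D5, E5, moving up a 2nd each time.
C5→D5 is 74 − 72 = 2 semitones.

2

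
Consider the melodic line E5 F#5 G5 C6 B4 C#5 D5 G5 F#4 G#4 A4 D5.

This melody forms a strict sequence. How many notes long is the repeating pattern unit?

Try groups of 4 (3 cells in 12 notes):
E5 F#5 G5 C6 | B4 C#5 D5 G5 | F#4 G#4 A4 D5
Every group is a transposition down a 4th of the one before; no shorter unit works.

4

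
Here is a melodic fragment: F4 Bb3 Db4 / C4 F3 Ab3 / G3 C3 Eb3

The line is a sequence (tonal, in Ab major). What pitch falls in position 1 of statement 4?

Db3

With 3-note cells, note 1 of each statement runs F4, C4, G3.
From G3, down a 4th gives Db3.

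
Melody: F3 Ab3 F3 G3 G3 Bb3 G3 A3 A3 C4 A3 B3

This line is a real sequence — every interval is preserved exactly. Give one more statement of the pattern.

With a 4-note motive the entries are F3, G3, A3, each up a 2nd from the previous.
So cell 4 is B3 D4 B3 C#4.

B3 D4 B3 C#4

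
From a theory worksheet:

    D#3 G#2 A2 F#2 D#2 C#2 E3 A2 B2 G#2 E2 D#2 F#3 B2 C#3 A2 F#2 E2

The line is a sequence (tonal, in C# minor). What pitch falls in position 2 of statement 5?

D#3

The unit is 6 notes. Position-2 pitches of the 3 shown cells: G#2, A2, B2.
Extending up a 2nd: C#3 → D#3.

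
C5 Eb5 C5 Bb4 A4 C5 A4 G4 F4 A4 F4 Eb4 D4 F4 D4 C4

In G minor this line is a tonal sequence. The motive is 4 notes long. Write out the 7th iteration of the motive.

Eb3 G3 Eb3 D3

The 4-note cells begin on C5, A4, F4, D4 — each down a 3rd from the last.
Continuing the starts: Bb3 → G3 → Eb3.
Statement 7 starts on Eb3 and keeps the same diatonic contour: Eb3 G3 Eb3 D3.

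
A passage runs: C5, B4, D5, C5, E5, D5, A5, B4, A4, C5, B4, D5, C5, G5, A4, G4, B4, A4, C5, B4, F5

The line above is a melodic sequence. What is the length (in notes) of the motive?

21 notes total. Splitting into 3 groups of 7:
C5 B4 D5 C5 E5 D5 A5 | B4 A4 C5 B4 D5 C5 G5 | A4 G4 B4 A4 C5 B4 F5
Every group is a transposition down a 2nd of the one before; no shorter unit works.

7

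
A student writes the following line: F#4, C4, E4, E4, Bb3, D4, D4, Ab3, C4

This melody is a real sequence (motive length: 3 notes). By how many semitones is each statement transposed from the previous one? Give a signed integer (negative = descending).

-2

With a 3-note motive the entries are F#4, E4, D4, each down a 2nd from the previous.
F#4→E4 is 64 − 66 = -2 semitones.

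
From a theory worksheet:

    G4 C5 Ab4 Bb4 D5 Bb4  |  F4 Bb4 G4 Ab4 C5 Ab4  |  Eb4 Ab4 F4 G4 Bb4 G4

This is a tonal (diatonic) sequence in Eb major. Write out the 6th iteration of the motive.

Bb3 Eb4 C4 D4 F4 D4

The 6-note cells begin on G4, F4, Eb4 — each down a 2nd from the last.
Carrying on: D4 → C4 → Bb3.
Statement 6 starts on Bb3 and keeps the same diatonic contour: Bb3 Eb4 C4 D4 F4 D4.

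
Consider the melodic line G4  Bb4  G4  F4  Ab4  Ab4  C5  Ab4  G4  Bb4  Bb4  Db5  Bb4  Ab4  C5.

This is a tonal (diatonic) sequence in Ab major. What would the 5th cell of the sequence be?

Taking 5-note groups, the heads are G4, Ab4, Bb4: the pattern moves up a 2nd.
Continuing the starts: C5 → Db5.
Statement 5 starts on Db5 and keeps the same diatonic contour: Db5 F5 Db5 C5 Eb5.

Db5 F5 Db5 C5 Eb5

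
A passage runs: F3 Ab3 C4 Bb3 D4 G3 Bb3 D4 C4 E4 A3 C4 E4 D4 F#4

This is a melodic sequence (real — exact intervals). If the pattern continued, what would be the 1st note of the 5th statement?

C#4

The unit is 5 notes. Position-1 pitches of the 3 shown cells: F3, G3, A3.
Each moves up a 2nd. Continuing: B3 → C#4.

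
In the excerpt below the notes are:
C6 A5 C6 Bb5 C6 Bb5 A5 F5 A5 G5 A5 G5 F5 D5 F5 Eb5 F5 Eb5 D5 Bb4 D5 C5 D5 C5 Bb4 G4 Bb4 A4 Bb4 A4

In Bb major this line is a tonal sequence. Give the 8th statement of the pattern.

C4 A3 C4 Bb3 C4 Bb3

With a 6-note motive the entries are C6, A5, F5, D5, Bb4, each down a 3rd from the previous.
Extending down a 3rd: G4 → Eb4 → C4.
From C4 the diatonic shape gives C4 A3 C4 Bb3 C4 Bb3.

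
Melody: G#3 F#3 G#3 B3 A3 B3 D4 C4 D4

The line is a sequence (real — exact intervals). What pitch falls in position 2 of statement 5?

The unit is 3 notes. Position-2 pitches of the 3 shown cells: F#3, A3, C4.
Carrying that up a 3rd forward: Eb4 → Gb4.

Gb4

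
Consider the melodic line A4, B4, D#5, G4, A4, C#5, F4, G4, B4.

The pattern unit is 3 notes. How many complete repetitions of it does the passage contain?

9 notes in groups of 3 gives 9/3 = 3 statements.
Starts: A4, G4, F4 — each down a 2nd.

3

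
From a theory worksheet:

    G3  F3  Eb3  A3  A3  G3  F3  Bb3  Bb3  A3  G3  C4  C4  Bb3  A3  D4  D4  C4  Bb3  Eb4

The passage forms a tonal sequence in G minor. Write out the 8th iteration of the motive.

With a 4-note motive the entries are G3, A3, Bb3, C4, D4, each up a 2nd from the previous.
Continuing the starts: Eb4 → F4 → G4.
Statement 8 starts on G4 and keeps the same diatonic contour: G4 F4 Eb4 A4.

G4 F4 Eb4 A4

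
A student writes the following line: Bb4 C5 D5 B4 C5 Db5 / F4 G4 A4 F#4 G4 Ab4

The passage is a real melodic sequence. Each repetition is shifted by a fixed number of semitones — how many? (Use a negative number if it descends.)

Unit = 6 notes; the statements start on Bb4, F4, moving down a 4th each time.
Counting half-steps from Bb4 to F4: -5.

-5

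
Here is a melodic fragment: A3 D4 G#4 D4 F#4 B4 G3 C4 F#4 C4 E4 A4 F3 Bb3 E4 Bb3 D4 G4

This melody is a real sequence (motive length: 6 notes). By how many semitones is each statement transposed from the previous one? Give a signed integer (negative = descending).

-2

Unit = 6 notes; the statements start on A3, G3, F3, moving down a 2nd each time.
A3 to G3 spans -2 semitones.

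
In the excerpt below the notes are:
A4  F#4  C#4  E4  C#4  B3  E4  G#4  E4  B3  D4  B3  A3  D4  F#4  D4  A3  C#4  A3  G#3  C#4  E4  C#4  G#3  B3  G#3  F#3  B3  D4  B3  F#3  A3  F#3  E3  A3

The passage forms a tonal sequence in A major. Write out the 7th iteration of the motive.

Unit = 7 notes; the statements start on A4, G#4, F#4, E4, D4, moving down a 2nd each time.
Continuing the starts: C#4 → B3.
From B3 the diatonic shape gives B3 G#3 D3 F#3 D3 C#3 F#3.

B3 G#3 D3 F#3 D3 C#3 F#3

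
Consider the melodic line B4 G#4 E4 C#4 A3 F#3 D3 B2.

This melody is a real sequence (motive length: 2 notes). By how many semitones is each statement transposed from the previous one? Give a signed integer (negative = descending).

-7

Taking 2-note groups, the heads are B4, E4, A3, D3: the pattern moves down a 5th.
B4 to E4 spans -7 semitones.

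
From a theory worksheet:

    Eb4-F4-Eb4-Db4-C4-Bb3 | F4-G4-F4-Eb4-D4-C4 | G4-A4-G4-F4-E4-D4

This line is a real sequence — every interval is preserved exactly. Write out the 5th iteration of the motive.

B4 C#5 B4 A4 G#4 F#4

Taking 6-note groups, the heads are Eb4, F4, G4: the pattern moves up a 2nd.
Extending up a 2nd: A4 → B4.
From B4 the exact shape gives B4 C#5 B4 A4 G#4 F#4.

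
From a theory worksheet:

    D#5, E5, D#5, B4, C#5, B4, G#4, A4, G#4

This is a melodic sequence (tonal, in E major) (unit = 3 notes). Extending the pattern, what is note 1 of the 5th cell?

C#4

With 3-note cells, note 1 of each statement runs D#5, B4, G#4.
Extending down a 3rd: E4 → C#4.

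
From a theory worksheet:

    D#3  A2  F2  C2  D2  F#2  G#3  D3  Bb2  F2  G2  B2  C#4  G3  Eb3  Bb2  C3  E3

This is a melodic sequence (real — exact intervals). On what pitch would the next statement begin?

F#4

Taking 6-note groups, the heads are D#3, G#3, C#4: the pattern moves up a 4th.
One more step up a 4th gives F#4.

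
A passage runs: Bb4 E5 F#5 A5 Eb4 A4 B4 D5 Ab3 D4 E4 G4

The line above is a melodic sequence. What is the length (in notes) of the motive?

4

12 notes total. Splitting into 3 groups of 4:
Bb4 E5 F#5 A5 | Eb4 A4 B4 D5 | Ab3 D4 E4 G4
That's a consistent down a 5th shift per cell, and no other grouping gives one.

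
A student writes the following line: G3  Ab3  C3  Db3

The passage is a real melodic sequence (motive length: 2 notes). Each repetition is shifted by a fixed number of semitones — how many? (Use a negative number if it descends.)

-7

The 2-note cells begin on G3, C3 — each down a 5th from the last.
G3→C3 is 48 − 55 = -7 semitones.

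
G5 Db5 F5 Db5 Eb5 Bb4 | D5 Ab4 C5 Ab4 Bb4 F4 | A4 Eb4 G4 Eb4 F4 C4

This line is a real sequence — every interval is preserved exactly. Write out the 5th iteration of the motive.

B3 F3 A3 F3 G3 D3

With a 6-note motive the entries are G5, D5, A4, each down a 4th from the previous.
Carrying on: E4 → B3.
So cell 5 is B3 F3 A3 F3 G3 D3.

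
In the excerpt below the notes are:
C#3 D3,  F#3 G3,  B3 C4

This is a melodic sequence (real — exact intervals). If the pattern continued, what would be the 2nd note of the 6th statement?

Grouping in 2s, the 2nd note of each cell is D3, G3, C4.
Carrying that up a 4th forward: F4 → Bb4 → Eb5.

Eb5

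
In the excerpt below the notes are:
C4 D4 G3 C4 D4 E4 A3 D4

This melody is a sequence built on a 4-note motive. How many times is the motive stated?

2

8 notes in groups of 4 gives 8/4 = 2 statements.
Starts: C4, D4 — each up a 2nd.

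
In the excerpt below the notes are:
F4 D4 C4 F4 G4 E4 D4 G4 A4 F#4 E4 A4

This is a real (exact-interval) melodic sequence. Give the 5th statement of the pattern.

Unit = 4 notes; the statements start on F4, G4, A4, moving up a 2nd each time.
Carrying on: B4 → C#5.
Statement 5 starts on C#5 and keeps the same exact contour: C#5 A#4 G#4 C#5.

C#5 A#4 G#4 C#5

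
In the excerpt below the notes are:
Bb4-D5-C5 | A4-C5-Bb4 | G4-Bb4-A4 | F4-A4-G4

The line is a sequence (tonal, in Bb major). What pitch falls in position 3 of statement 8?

C4

With 3-note cells, note 3 of each statement runs C5, Bb4, A4, G4.
Each moves down a 2nd. Continuing: F4 → Eb4 → D4 → C4.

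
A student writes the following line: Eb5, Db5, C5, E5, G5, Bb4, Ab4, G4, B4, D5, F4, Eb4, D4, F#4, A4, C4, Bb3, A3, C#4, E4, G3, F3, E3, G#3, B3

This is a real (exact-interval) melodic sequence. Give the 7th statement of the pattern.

A2 G2 F#2 A#2 C#3

With a 5-note motive the entries are Eb5, Bb4, F4, C4, G3, each down a 4th from the previous.
Carrying on: D3 → A2.
Statement 7 starts on A2 and keeps the same exact contour: A2 G2 F#2 A#2 C#3.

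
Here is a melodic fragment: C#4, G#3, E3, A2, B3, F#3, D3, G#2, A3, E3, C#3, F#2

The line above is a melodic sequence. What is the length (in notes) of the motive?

There are 12 notes; a 4-note unit gives 3 cells:
C#4 G#3 E3 A2 | B3 F#3 D3 G#2 | A3 E3 C#3 F#2
Each cell is the previous one down a 2nd — so the unit is 4 notes.

4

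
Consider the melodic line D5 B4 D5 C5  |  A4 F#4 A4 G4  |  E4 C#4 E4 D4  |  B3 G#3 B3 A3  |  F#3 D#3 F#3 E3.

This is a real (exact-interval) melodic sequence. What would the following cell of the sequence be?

The 4-note cells begin on D5, A4, E4, B3, F#3 — each down a 4th from the last.
Statement 6 starts on C#3 and keeps the same exact contour: C#3 A#2 C#3 B2.

C#3 A#2 C#3 B2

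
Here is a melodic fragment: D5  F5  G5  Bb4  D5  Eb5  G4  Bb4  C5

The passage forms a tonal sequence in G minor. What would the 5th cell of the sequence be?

C4 Eb4 F4

The 3-note cells begin on D5, Bb4, G4 — each down a 3rd from the last.
Extending down a 3rd: Eb4 → C4.
From C4 the diatonic shape gives C4 Eb4 F4.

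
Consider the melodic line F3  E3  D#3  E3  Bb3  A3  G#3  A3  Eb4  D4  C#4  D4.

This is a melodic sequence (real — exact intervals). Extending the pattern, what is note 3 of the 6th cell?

Grouping in 4s, the 3rd note of each cell is D#3, G#3, C#4.
Extending up a 4th: F#4 → B4 → E5.

E5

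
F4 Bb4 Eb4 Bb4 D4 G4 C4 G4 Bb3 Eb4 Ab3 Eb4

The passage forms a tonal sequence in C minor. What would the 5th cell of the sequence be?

With a 4-note motive the entries are F4, D4, Bb3, each down a 3rd from the previous.
Continuing the starts: G3 → Eb3.
So cell 5 is Eb3 Ab3 D3 Ab3.

Eb3 Ab3 D3 Ab3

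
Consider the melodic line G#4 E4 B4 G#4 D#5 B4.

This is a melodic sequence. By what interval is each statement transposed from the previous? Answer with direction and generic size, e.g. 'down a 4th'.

up a 3rd

With a 2-note motive the entries are G#4, B4, D#5, each up a 3rd from the previous.
G#4 to B4 is up a 3rd.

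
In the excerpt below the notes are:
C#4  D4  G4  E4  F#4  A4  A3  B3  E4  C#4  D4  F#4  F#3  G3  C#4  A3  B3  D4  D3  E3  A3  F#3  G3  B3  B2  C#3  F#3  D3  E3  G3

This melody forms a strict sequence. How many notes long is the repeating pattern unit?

Try groups of 6 (5 cells in 30 notes):
C#4 D4 G4 E4 F#4 A4 | A3 B3 E4 C#4 D4 F#4 | F#3 G3 C#4 A3 B3 D4 | D3 E3 A3 F#3 G3 B3 | B2 C#3 F#3 D3 E3 G3
Every group is a transposition down a 3rd of the one before; no shorter unit works.

6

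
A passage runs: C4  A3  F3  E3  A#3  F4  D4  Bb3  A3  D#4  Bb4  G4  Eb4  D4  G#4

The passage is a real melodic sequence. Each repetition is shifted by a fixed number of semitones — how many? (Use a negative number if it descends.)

Unit = 5 notes; the statements start on C4, F4, Bb4, moving up a 4th each time.
C4 to F4 spans +5 semitones.

5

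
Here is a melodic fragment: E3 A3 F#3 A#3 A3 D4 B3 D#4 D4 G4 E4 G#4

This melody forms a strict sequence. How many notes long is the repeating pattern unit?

4

12 notes total. Splitting into 3 groups of 4:
E3 A3 F#3 A#3 | A3 D4 B3 D#4 | D4 G4 E4 G#4
Each cell is the previous one up a 4th — so the unit is 4 notes.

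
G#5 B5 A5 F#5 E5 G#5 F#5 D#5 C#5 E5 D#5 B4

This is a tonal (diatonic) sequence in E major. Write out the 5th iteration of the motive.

The 4-note cells begin on G#5, E5, C#5 — each down a 3rd from the last.
Extending down a 3rd: A4 → F#4.
From F#4 the diatonic shape gives F#4 A4 G#4 E4.

F#4 A4 G#4 E4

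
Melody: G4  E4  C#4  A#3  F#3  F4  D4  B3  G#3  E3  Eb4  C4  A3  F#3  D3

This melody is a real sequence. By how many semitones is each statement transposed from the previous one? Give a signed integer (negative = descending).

-2

Unit = 5 notes; the statements start on G4, F4, Eb4, moving down a 2nd each time.
G4 to F4 spans -2 semitones.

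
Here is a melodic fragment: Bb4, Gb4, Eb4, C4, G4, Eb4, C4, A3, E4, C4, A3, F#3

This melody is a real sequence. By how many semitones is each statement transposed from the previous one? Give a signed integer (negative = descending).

-3

With a 4-note motive the entries are Bb4, G4, E4, each down a 3rd from the previous.
Bb4→G4 is 67 − 70 = -3 semitones.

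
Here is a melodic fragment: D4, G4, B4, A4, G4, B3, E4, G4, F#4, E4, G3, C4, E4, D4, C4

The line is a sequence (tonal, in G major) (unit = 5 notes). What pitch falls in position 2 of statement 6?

With 5-note cells, note 2 of each statement runs G4, E4, C4.
Each moves down a 3rd. Continuing: A3 → F#3 → D3.

D3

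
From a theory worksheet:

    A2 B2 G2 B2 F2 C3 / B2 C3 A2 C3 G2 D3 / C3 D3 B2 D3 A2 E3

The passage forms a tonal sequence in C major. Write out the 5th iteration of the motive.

E3 F3 D3 F3 C3 G3

The 6-note cells begin on A2, B2, C3 — each up a 2nd from the last.
Extending up a 2nd: D3 → E3.
From E3 the diatonic shape gives E3 F3 D3 F3 C3 G3.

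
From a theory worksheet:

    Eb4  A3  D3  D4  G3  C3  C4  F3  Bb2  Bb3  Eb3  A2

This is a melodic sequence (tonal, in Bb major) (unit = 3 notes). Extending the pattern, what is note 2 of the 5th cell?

D3

The unit is 3 notes. Position-2 pitches of the 4 shown cells: A3, G3, F3, Eb3.
One more down a 2nd gives D3.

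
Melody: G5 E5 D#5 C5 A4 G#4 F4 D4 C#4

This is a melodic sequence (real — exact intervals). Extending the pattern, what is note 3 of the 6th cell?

E2

The unit is 3 notes. Position-3 pitches of the 3 shown cells: D#5, G#4, C#4.
Carrying that down a 5th forward: F#3 → B2 → E2.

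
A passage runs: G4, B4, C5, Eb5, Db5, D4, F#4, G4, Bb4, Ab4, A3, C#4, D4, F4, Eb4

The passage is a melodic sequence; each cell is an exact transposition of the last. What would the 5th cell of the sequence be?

With a 5-note motive the entries are G4, D4, A3, each down a 4th from the previous.
Continuing the starts: E3 → B2.
Statement 5 starts on B2 and keeps the same exact contour: B2 D#3 E3 G3 F3.

B2 D#3 E3 G3 F3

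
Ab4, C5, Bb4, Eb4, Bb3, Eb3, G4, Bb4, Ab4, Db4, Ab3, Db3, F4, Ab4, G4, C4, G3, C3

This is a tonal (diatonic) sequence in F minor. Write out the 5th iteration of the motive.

Db4 F4 Eb4 Ab3 Eb3 Ab2

Taking 6-note groups, the heads are Ab4, G4, F4: the pattern moves down a 2nd.
Continuing the starts: Eb4 → Db4.
From Db4 the diatonic shape gives Db4 F4 Eb4 Ab3 Eb3 Ab2.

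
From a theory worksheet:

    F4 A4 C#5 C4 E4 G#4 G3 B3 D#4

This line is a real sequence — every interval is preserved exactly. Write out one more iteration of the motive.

D3 F#3 A#3

The 3-note cells begin on F4, C4, G3 — each down a 4th from the last.
Statement 4 starts on D3 and keeps the same exact contour: D3 F#3 A#3.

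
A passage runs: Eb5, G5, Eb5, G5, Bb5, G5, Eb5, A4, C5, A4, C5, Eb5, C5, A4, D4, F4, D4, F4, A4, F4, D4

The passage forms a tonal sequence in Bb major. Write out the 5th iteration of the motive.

C3 Eb3 C3 Eb3 G3 Eb3 C3

The 7-note cells begin on Eb5, A4, D4 — each down a 5th from the last.
Extending down a 5th: G3 → C3.
Statement 5 starts on C3 and keeps the same diatonic contour: C3 Eb3 C3 Eb3 G3 Eb3 C3.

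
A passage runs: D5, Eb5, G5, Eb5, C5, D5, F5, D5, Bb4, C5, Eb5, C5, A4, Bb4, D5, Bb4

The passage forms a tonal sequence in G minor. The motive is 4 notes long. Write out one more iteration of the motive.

G4 A4 C5 A4

With a 4-note motive the entries are D5, C5, Bb4, A4, each down a 2nd from the previous.
From G4 the diatonic shape gives G4 A4 C5 A4.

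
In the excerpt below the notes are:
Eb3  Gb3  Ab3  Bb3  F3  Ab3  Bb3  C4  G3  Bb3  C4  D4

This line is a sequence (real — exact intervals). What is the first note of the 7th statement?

D#4

The 4-note cells begin on Eb3, F3, G3 — each up a 2nd from the last.
Continuing: A3 → B3 → C#4 → D#4. Statement 7 starts on D#4.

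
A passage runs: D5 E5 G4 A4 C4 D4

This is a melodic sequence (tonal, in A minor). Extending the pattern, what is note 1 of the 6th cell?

Grouping in 2s, the 1st note of each cell is D5, G4, C4.
Extending down a 5th: F3 → B2 → E2.

E2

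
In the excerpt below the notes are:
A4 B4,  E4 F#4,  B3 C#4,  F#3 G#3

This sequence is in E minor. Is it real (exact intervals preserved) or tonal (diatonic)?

real

Each cell has the same semitone pattern (2,) — intervals are preserved exactly.
And C#4 lies outside E minor, so the sequence is real rather than tonal.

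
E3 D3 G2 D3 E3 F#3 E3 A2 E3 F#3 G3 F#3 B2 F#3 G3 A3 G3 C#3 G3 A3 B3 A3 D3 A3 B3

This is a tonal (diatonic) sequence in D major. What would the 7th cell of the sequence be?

D4 C#4 F#3 C#4 D4

With a 5-note motive the entries are E3, F#3, G3, A3, B3, each up a 2nd from the previous.
Extending up a 2nd: C#4 → D4.
From D4 the diatonic shape gives D4 C#4 F#3 C#4 D4.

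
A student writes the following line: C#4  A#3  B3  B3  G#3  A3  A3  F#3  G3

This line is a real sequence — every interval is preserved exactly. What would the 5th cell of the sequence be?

F3 D3 Eb3

Unit = 3 notes; the statements start on C#4, B3, A3, moving down a 2nd each time.
Extending down a 2nd: G3 → F3.
So cell 5 is F3 D3 Eb3.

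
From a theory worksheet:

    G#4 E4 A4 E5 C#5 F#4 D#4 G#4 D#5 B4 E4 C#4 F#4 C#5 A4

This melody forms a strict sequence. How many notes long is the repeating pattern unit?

5

There are 15 notes; a 5-note unit gives 3 cells:
G#4 E4 A4 E5 C#5 | F#4 D#4 G#4 D#5 B4 | E4 C#4 F#4 C#5 A4
Each cell is the previous one down a 2nd — so the unit is 5 notes.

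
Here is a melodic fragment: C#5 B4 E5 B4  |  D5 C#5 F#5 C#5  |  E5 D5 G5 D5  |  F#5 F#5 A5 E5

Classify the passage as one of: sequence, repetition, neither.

neither

Note 2 of cell 4 is F#5; if this were a sequence it would be E5. No unit length gives a consistent transposition pattern.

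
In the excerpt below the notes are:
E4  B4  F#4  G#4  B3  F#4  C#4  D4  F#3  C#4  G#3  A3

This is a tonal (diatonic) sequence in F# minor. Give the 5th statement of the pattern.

G#2 D3 A2 B2

With a 4-note motive the entries are E4, B3, F#3, each down a 4th from the previous.
Carrying on: C#3 → G#2.
So cell 5 is G#2 D3 A2 B2.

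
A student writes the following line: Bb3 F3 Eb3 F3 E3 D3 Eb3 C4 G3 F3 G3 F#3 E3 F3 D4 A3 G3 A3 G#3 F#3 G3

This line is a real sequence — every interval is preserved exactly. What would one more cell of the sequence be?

Unit = 7 notes; the statements start on Bb3, C4, D4, moving up a 2nd each time.
Statement 4 starts on E4 and keeps the same exact contour: E4 B3 A3 B3 A#3 G#3 A3.

E4 B3 A3 B3 A#3 G#3 A3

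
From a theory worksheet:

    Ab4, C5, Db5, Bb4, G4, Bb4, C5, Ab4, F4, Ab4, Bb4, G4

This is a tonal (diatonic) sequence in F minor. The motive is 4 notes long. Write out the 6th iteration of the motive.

With a 4-note motive the entries are Ab4, G4, F4, each down a 2nd from the previous.
Extending down a 2nd: Eb4 → Db4 → C4.
So cell 6 is C4 Eb4 F4 Db4.

C4 Eb4 F4 Db4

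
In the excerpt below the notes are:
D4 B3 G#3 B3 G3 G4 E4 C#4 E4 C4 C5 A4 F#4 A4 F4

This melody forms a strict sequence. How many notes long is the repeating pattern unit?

15 notes total. Splitting into 3 groups of 5:
D4 B3 G#3 B3 G3 | G4 E4 C#4 E4 C4 | C5 A4 F#4 A4 F4
That's a consistent up a 4th shift per cell, and no other grouping gives one.

5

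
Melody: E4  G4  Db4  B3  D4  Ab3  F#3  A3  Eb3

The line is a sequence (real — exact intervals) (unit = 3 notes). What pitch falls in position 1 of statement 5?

G#2

Grouping in 3s, the 1st note of each cell is E4, B3, F#3.
Extending down a 4th: C#3 → G#2.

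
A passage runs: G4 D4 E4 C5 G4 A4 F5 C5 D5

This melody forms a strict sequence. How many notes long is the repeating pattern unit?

Try groups of 3 (3 cells in 9 notes):
G4 D4 E4 | C5 G4 A4 | F5 C5 D5
That's a consistent up a 4th shift per cell, and no other grouping gives one.

3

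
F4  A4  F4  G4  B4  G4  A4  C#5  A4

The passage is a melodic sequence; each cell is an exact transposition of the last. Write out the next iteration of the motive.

B4 D#5 B4

Taking 3-note groups, the heads are F4, G4, A4: the pattern moves up a 2nd.
Statement 4 starts on B4 and keeps the same exact contour: B4 D#5 B4.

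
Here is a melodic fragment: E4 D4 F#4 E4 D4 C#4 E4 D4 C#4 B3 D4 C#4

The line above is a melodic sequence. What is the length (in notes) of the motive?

12 notes total. Splitting into 3 groups of 4:
E4 D4 F#4 E4 | D4 C#4 E4 D4 | C#4 B3 D4 C#4
Each cell is the previous one down a 2nd — so the unit is 4 notes.

4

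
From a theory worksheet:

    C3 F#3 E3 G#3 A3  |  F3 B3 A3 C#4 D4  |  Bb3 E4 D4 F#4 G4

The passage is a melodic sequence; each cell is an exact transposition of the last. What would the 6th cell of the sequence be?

Unit = 5 notes; the statements start on C3, F3, Bb3, moving up a 4th each time.
Continuing the starts: Eb4 → Ab4 → Db5.
Statement 6 starts on Db5 and keeps the same exact contour: Db5 G5 F5 A5 Bb5.

Db5 G5 F5 A5 Bb5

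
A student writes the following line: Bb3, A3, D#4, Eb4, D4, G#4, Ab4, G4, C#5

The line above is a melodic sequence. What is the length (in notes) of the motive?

3

There are 9 notes; a 3-note unit gives 3 cells:
Bb3 A3 D#4 | Eb4 D4 G#4 | Ab4 G4 C#5
Every group is a transposition up a 4th of the one before; no shorter unit works.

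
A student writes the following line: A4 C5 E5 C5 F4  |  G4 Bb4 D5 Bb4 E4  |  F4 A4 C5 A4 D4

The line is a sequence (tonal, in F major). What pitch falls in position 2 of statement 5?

F4

The unit is 5 notes. Position-2 pitches of the 3 shown cells: C5, Bb4, A4.
Carrying that down a 2nd forward: G4 → F4.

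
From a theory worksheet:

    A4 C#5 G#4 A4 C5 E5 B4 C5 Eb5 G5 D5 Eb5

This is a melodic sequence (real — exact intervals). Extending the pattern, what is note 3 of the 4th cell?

With 4-note cells, note 3 of each statement runs G#4, B4, D5.
One more up a 3rd gives F5.

F5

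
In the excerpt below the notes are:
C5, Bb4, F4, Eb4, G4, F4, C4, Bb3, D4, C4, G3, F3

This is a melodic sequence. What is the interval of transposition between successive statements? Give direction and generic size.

down a 4th

The 4-note cells begin on C5, G4, D4 — each down a 4th from the last.
C5 to G4 is down a 4th.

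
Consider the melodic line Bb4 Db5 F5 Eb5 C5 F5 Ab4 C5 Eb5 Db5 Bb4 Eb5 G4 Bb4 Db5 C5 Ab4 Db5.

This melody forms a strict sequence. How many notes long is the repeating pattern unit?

6

18 notes total. Splitting into 3 groups of 6:
Bb4 Db5 F5 Eb5 C5 F5 | Ab4 C5 Eb5 Db5 Bb4 Eb5 | G4 Bb4 Db5 C5 Ab4 Db5
That's a consistent down a 2nd shift per cell, and no other grouping gives one.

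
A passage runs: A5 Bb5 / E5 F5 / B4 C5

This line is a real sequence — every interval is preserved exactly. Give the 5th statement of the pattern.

C#4 D4

The 2-note cells begin on A5, E5, B4 — each down a 4th from the last.
Continuing the starts: F#4 → C#4.
Statement 5 starts on C#4 and keeps the same exact contour: C#4 D4.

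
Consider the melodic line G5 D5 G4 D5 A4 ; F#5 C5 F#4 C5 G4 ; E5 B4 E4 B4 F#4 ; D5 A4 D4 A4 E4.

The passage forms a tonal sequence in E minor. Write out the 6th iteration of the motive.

B4 F#4 B3 F#4 C4

With a 5-note motive the entries are G5, F#5, E5, D5, each down a 2nd from the previous.
Carrying on: C5 → B4.
From B4 the diatonic shape gives B4 F#4 B3 F#4 C4.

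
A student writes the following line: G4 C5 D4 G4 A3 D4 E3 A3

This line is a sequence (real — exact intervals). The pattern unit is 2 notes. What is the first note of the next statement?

The 2-note cells begin on G4, D4, A3, E3 — each down a 4th from the last.
One more step down a 4th gives B2.

B2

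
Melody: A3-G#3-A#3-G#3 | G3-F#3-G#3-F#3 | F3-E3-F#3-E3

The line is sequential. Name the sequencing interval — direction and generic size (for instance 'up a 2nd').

down a 2nd

With a 4-note motive the entries are A3, G3, F3, each down a 2nd from the previous.
From A3 to G3: down a 2nd.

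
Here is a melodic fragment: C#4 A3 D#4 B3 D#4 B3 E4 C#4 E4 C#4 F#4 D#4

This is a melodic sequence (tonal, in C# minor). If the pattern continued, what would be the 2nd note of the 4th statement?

D#4

With 4-note cells, note 2 of each statement runs A3, B3, C#4.
Each moves up a 2nd; the next is D#4.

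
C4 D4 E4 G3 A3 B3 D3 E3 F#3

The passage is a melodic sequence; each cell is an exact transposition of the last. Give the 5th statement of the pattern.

E2 F#2 G#2

Taking 3-note groups, the heads are C4, G3, D3: the pattern moves down a 4th.
Carrying on: A2 → E2.
So cell 5 is E2 F#2 G#2.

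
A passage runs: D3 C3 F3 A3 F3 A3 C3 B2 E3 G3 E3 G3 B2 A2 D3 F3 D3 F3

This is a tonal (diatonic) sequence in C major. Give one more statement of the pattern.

A2 G2 C3 E3 C3 E3

The 6-note cells begin on D3, C3, B2 — each down a 2nd from the last.
So cell 4 is A2 G2 C3 E3 C3 E3.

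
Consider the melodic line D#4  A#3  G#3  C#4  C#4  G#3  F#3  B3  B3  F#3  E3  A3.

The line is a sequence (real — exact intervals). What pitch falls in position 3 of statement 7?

Ab2

Grouping in 4s, the 3rd note of each cell is G#3, F#3, E3.
Each moves down a 2nd. Continuing: D3 → C3 → Bb2 → Ab2.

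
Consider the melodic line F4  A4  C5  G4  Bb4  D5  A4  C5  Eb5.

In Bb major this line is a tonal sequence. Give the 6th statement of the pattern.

The 3-note cells begin on F4, G4, A4 — each up a 2nd from the last.
Carrying on: Bb4 → C5 → D5.
So cell 6 is D5 F5 A5.

D5 F5 A5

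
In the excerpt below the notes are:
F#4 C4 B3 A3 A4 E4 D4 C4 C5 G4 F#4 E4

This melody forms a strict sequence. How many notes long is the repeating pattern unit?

12 notes total. Splitting into 3 groups of 4:
F#4 C4 B3 A3 | A4 E4 D4 C4 | C5 G4 F#4 E4
That's a consistent up a 3rd shift per cell, and no other grouping gives one.

4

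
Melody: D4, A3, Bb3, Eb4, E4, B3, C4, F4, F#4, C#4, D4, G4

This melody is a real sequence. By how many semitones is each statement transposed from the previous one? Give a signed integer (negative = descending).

2

The 4-note cells begin on D4, E4, F#4 — each up a 2nd from the last.
Counting half-steps from D4 to E4: 2.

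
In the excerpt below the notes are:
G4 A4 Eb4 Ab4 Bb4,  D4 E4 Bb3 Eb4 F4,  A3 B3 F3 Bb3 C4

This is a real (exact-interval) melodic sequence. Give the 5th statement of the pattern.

Unit = 5 notes; the statements start on G4, D4, A3, moving down a 4th each time.
Extending down a 4th: E3 → B2.
So cell 5 is B2 C#3 G2 C3 D3.

B2 C#3 G2 C3 D3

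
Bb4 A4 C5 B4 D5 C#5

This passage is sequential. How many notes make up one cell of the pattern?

Try groups of 2 (3 cells in 6 notes):
Bb4 A4 | C5 B4 | D5 C#5
Every group is a transposition up a 2nd of the one before; no shorter unit works.

2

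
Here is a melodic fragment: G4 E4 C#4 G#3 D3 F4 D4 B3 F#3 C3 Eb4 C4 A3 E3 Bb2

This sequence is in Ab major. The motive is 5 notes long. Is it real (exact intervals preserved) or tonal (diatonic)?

Each cell has the same semitone pattern (-3, -3, -5, -6) — intervals are preserved exactly.
And E4 lies outside Ab major, so the sequence is real rather than tonal.

real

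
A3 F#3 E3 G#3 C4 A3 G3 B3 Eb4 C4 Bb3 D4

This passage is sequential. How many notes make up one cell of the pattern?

Try groups of 4 (3 cells in 12 notes):
A3 F#3 E3 G#3 | C4 A3 G3 B3 | Eb4 C4 Bb3 D4
That's a consistent up a 3rd shift per cell, and no other grouping gives one.

4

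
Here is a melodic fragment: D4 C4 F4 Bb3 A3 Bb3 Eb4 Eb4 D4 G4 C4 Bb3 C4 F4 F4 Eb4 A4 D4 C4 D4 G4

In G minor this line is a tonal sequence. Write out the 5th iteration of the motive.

Unit = 7 notes; the statements start on D4, Eb4, F4, moving up a 2nd each time.
Extending up a 2nd: G4 → A4.
So cell 5 is A4 G4 C5 F4 Eb4 F4 Bb4.

A4 G4 C5 F4 Eb4 F4 Bb4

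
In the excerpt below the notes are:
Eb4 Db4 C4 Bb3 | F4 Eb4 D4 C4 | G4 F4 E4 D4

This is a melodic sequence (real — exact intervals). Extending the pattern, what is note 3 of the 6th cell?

A#4

The unit is 4 notes. Position-3 pitches of the 3 shown cells: C4, D4, E4.
Each moves up a 2nd. Continuing: F#4 → G#4 → A#4.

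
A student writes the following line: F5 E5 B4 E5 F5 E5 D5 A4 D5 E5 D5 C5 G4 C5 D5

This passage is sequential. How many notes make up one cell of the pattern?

There are 15 notes; a 5-note unit gives 3 cells:
F5 E5 B4 E5 F5 | E5 D5 A4 D5 E5 | D5 C5 G4 C5 D5
Each cell is the previous one down a 2nd — so the unit is 5 notes.

5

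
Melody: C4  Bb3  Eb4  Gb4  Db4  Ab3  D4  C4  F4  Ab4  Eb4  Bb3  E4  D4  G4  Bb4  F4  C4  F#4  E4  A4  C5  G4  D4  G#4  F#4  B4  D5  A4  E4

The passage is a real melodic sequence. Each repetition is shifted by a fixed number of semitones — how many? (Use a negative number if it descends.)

2

Taking 6-note groups, the heads are C4, D4, E4, F#4, G#4: the pattern moves up a 2nd.
C4 to D4 spans +2 semitones.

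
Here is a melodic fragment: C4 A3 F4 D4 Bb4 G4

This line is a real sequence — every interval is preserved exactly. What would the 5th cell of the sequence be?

Ab5 F5

With a 2-note motive the entries are C4, F4, Bb4, each up a 4th from the previous.
Carrying on: Eb5 → Ab5.
Statement 5 starts on Ab5 and keeps the same exact contour: Ab5 F5.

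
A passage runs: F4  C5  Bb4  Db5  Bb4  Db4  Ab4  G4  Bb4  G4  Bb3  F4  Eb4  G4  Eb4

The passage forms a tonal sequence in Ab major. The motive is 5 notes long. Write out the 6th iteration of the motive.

Taking 5-note groups, the heads are F4, Db4, Bb3: the pattern moves down a 3rd.
Extending down a 3rd: G3 → Eb3 → C3.
Statement 6 starts on C3 and keeps the same diatonic contour: C3 G3 F3 Ab3 F3.

C3 G3 F3 Ab3 F3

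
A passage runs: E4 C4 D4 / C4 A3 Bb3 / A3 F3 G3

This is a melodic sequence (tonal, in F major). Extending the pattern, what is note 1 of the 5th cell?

Grouping in 3s, the 1st note of each cell is E4, C4, A3.
Carrying that down a 3rd forward: F3 → D3.

D3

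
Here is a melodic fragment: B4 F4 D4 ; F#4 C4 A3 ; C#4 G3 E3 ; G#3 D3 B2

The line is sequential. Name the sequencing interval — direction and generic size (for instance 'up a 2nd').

down a 4th

The 3-note cells begin on B4, F#4, C#4, G#3 — each down a 4th from the last.
From B4 to F#4: down a 4th.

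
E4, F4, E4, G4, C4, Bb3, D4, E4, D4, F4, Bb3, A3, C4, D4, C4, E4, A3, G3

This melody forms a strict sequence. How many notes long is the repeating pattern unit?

There are 18 notes; a 6-note unit gives 3 cells:
E4 F4 E4 G4 C4 Bb3 | D4 E4 D4 F4 Bb3 A3 | C4 D4 C4 E4 A3 G3
That's a consistent down a 2nd shift per cell, and no other grouping gives one.

6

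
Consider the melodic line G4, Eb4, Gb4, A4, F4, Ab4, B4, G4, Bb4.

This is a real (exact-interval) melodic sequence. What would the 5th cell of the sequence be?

Taking 3-note groups, the heads are G4, A4, B4: the pattern moves up a 2nd.
Continuing the starts: C#5 → D#5.
Statement 5 starts on D#5 and keeps the same exact contour: D#5 B4 D5.

D#5 B4 D5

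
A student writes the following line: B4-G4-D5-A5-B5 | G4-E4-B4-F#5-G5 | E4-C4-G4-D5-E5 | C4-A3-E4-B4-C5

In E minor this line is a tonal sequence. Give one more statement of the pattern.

A3 F#3 C4 G4 A4

With a 5-note motive the entries are B4, G4, E4, C4, each down a 3rd from the previous.
Statement 5 starts on A3 and keeps the same diatonic contour: A3 F#3 C4 G4 A4.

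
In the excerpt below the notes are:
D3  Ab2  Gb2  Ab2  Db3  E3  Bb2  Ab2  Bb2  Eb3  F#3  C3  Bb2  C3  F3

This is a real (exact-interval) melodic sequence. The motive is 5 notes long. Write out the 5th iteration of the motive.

The 5-note cells begin on D3, E3, F#3 — each up a 2nd from the last.
Carrying on: G#3 → A#3.
Statement 5 starts on A#3 and keeps the same exact contour: A#3 E3 D3 E3 A3.

A#3 E3 D3 E3 A3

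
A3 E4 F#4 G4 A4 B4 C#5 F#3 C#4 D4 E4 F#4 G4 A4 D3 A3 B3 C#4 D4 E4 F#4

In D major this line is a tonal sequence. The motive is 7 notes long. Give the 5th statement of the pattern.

G2 D3 E3 F#3 G3 A3 B3

With a 7-note motive the entries are A3, F#3, D3, each down a 3rd from the previous.
Extending down a 3rd: B2 → G2.
Statement 5 starts on G2 and keeps the same diatonic contour: G2 D3 E3 F#3 G3 A3 B3.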